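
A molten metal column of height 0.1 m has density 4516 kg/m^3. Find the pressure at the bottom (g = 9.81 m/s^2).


Formula: P = rho * g * h
rho * g = 4516 * 9.81 = 44301.96 N/m^3
P = 44301.96 * 0.1 = 4430.1960 Pa


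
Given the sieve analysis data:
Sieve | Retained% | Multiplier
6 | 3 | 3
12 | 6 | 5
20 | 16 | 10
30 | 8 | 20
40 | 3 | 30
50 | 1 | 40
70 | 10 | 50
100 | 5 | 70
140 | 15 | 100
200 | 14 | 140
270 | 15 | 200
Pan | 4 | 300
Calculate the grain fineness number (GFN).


Formula: GFN = sum(pct * multiplier) / sum(pct)
sum(pct * multiplier) = 8999
sum(pct) = 100
GFN = 8999 / 100 = 89.99

89.99


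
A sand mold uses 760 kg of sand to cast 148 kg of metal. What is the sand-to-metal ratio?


Formula: Sand-to-Metal Ratio = W_sand / W_metal
Ratio = 760 kg / 148 kg = 5.1351

5.1351


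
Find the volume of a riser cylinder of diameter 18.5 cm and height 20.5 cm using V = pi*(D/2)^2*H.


Formula: V = pi * (D/2)^2 * H  (cylinder volume)
Radius = D/2 = 18.5/2 = 9.25 cm
V = pi * 9.25^2 * 20.5 = 5510.4517 cm^3

5510.4517 cm^3


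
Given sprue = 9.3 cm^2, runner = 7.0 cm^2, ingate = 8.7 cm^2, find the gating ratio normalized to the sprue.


Sprue:Runner:Ingate = 1 : 7.0/9.3 : 8.7/9.3 = 1:0.75:0.94

1:0.75:0.94


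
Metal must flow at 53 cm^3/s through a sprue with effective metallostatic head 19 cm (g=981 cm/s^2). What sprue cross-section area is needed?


Formula: v = sqrt(2*g*h), A = Q/v
Velocity: v = sqrt(2 * 981 * 19) = sqrt(37278) = 193.0751 cm/s
Sprue area: A = Q / v = 53 / 193.0751 = 0.2745 cm^2


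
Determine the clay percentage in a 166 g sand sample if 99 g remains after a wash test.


Formula: Clay% = (W_total - W_washed) / W_total * 100
Clay mass = 166 - 99 = 67 g
Clay% = 67 / 166 * 100 = 40.3614%

Answer: 40.3614%


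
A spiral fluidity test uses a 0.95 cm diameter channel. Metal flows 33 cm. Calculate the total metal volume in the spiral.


Formula: V = pi * (d/2)^2 * L  (cylinder volume)
Radius = 0.95/2 = 0.475 cm
V = pi * 0.475^2 * 33 = 23.3911 cm^3

Final answer: 23.3911 cm^3


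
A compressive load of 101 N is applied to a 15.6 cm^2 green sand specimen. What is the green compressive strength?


Formula: Compressive Strength = Force / Area
Strength = 101 N / 15.6 cm^2 = 6.4744 N/cm^2

Final answer: 6.4744 N/cm^2


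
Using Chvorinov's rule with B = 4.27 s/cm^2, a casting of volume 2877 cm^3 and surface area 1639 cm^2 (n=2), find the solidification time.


Formula: t_s = B * (V/A)^n  (Chvorinov's rule, n=2)
Modulus M = V/A = 2877/1639 = 1.755339 cm
M^2 = 1.755339^2 = 3.081215 cm^2
t_s = 4.27 * 3.081215 = 13.1568 s

Answer: 13.1568 s


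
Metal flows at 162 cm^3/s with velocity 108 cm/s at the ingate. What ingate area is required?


Formula: A_ingate = Q / v  (continuity equation)
A = 162 cm^3/s / 108 cm/s = 1.5000 cm^2

1.5000 cm^2


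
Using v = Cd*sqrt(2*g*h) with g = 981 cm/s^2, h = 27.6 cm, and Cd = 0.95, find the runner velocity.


Formula: v = Cd * sqrt(2 * g * h)  (Torricelli with discharge coefficient)
2*g*h = 2 * 981 * 27.6 = 54151.2 cm^2/s^2
sqrt(54151.2) = 232.70410 cm/s
v = 0.95 * 232.70410 = 221.0689 cm/s

221.0689 cm/s


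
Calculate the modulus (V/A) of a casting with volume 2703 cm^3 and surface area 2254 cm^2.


Formula: Casting Modulus M = V / A
M = 2703 cm^3 / 2254 cm^2 = 1.1992 cm

1.1992 cm


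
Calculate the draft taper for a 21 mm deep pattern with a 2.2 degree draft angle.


Formula: taper = depth * tan(draft_angle)
tan(2.2 deg) = 0.0384161
taper = 21 mm * 0.0384161 = 0.8067 mm


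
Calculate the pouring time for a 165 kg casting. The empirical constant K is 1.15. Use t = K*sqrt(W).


Formula: t = K * sqrt(W)
sqrt(W) = sqrt(165) = 12.84523
t = 1.15 * 12.84523 = 14.7720 s

Answer: 14.7720 s


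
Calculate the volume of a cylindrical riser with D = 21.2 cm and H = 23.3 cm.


Formula: V = pi * (D/2)^2 * H  (cylinder volume)
Radius = D/2 = 21.2/2 = 10.6 cm
V = pi * 10.6^2 * 23.3 = 8224.6519 cm^3

8224.6519 cm^3


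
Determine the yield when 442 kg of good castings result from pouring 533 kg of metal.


Formula: Casting Yield = (W_good / W_total) * 100
Yield = (442 kg / 533 kg) * 100 = 82.9268%

Answer: 82.9268%


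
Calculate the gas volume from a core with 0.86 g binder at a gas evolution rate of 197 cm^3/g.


Formula: V_gas = W_binder * gas_evolution_rate
V = 0.86 g * 197 cm^3/g = 169.4200 cm^3

Answer: 169.4200 cm^3


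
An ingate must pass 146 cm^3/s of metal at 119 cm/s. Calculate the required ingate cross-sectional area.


Formula: A_ingate = Q / v  (continuity equation)
A = 146 cm^3/s / 119 cm/s = 1.2269 cm^2


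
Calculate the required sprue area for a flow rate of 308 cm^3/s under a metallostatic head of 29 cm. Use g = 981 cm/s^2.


Formula: v = sqrt(2*g*h), A = Q/v
Velocity: v = sqrt(2 * 981 * 29) = sqrt(56898) = 238.5330 cm/s
Sprue area: A = Q / v = 308 / 238.5330 = 1.2912 cm^2


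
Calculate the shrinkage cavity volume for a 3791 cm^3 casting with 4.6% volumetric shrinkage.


Formula: V_shrink = V_casting * shrinkage_pct / 100
V_shrink = 3791 cm^3 * 4.6 / 100 = 174.3860 cm^3

174.3860 cm^3


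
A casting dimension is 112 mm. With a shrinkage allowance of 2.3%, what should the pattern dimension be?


Formula: L_pattern = L_casting * (1 + shrinkage_rate/100)
Shrinkage factor = 1 + 2.3/100 = 1.023
L_pattern = 112 mm * 1.023 = 114.5760 mm

Answer: 114.5760 mm


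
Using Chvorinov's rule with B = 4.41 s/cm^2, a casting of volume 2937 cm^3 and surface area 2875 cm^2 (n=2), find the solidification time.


Formula: t_s = B * (V/A)^n  (Chvorinov's rule, n=2)
Modulus M = V/A = 2937/2875 = 1.021565 cm
M^2 = 1.021565^2 = 1.043595 cm^2
t_s = 4.41 * 1.043595 = 4.6023 s

Answer: 4.6023 s


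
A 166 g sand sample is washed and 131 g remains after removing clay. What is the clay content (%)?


Formula: Clay% = (W_total - W_washed) / W_total * 100
Clay mass = 166 - 131 = 35 g
Clay% = 35 / 166 * 100 = 21.0843%


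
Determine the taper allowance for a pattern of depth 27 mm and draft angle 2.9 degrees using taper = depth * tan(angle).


Formula: taper = depth * tan(draft_angle)
tan(2.9 deg) = 0.0506578
taper = 27 mm * 0.0506578 = 1.3678 mm


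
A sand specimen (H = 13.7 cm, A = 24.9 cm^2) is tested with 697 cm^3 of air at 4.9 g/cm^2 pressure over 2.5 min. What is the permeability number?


Formula: Permeability Number P = (V * H) / (p * A * t)
Numerator: V * H = 697 * 13.7 = 9548.9
Denominator: p * A * t = 4.9 * 24.9 * 2.5 = 305.025
P = 9548.9 / 305.025 = 31.3053


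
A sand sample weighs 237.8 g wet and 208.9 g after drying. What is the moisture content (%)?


Formula: MC = (W_wet - W_dry) / W_wet * 100
Water mass = 237.8 - 208.9 = 28.9 g
MC = 28.9 / 237.8 * 100 = 12.1531%


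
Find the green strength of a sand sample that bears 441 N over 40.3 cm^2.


Formula: Compressive Strength = Force / Area
Strength = 441 N / 40.3 cm^2 = 10.9429 N/cm^2


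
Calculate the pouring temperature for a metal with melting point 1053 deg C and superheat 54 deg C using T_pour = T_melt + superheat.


Formula: T_pour = T_melt + Superheat
T_pour = 1053 + 54 = 1107 deg C

Final answer: 1107 deg C


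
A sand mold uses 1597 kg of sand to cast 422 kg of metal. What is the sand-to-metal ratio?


Formula: Sand-to-Metal Ratio = W_sand / W_metal
Ratio = 1597 kg / 422 kg = 3.7844

Final answer: 3.7844


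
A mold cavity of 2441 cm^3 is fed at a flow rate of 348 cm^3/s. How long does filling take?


Formula: t_fill = V_mold / Q_flow
t = 2441 cm^3 / 348 cm^3/s = 7.0144 s

Final answer: 7.0144 s


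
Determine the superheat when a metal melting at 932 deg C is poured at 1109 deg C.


Formula: Superheat = T_pour - T_melt
Superheat = 1109 - 932 = 177 deg C

177 deg C


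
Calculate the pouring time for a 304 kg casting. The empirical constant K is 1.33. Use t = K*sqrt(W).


Formula: t = K * sqrt(W)
sqrt(W) = sqrt(304) = 17.43560
t = 1.33 * 17.43560 = 23.1893 s

Answer: 23.1893 s


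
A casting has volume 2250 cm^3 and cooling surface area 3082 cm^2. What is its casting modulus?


Formula: Casting Modulus M = V / A
M = 2250 cm^3 / 3082 cm^2 = 0.7300 cm

Answer: 0.7300 cm


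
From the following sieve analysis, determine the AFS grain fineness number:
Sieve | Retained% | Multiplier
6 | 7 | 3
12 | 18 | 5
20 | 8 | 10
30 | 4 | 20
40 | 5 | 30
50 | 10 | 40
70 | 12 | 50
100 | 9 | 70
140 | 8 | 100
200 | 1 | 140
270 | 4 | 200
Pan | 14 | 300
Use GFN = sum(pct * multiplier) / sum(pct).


Formula: GFN = sum(pct * multiplier) / sum(pct)
sum(pct * multiplier) = 7991
sum(pct) = 100
GFN = 7991 / 100 = 79.91


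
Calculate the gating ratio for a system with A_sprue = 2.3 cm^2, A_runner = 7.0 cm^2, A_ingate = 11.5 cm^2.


Sprue:Runner:Ingate = 1 : 7.0/2.3 : 11.5/2.3 = 1:3.04:5.00


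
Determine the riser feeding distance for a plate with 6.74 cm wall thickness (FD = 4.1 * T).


Formula: FD = 4.1 * T  (riser feeding-distance rule)
FD = 4.1 * 6.74 cm = 27.6340 cm

Final answer: 27.6340 cm


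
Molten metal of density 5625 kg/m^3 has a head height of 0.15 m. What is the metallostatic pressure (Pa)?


Formula: P = rho * g * h
rho * g = 5625 * 9.81 = 55181.25 N/m^3
P = 55181.25 * 0.15 = 8277.1875 Pa

Answer: 8277.1875 Pa


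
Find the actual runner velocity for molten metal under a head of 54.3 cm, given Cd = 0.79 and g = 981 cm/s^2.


Formula: v = Cd * sqrt(2 * g * h)  (Torricelli with discharge coefficient)
2*g*h = 2 * 981 * 54.3 = 106536.6 cm^2/s^2
sqrt(106536.6) = 326.39945 cm/s
v = 0.79 * 326.39945 = 257.8556 cm/s

Answer: 257.8556 cm/s


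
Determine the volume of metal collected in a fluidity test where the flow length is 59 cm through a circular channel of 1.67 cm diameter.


Formula: V = pi * (d/2)^2 * L  (cylinder volume)
Radius = 1.67/2 = 0.835 cm
V = pi * 0.835^2 * 59 = 129.2334 cm^3

Answer: 129.2334 cm^3


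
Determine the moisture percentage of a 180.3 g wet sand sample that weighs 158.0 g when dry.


Formula: MC = (W_wet - W_dry) / W_wet * 100
Water mass = 180.3 - 158.0 = 22.3 g
MC = 22.3 / 180.3 * 100 = 12.3683%

Answer: 12.3683%


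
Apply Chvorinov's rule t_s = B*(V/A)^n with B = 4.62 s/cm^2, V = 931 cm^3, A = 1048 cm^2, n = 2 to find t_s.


Formula: t_s = B * (V/A)^n  (Chvorinov's rule, n=2)
Modulus M = V/A = 931/1048 = 0.888359 cm
M^2 = 0.888359^2 = 0.789182 cm^2
t_s = 4.62 * 0.789182 = 3.6460 s


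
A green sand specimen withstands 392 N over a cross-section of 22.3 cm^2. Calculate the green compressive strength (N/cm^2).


Formula: Compressive Strength = Force / Area
Strength = 392 N / 22.3 cm^2 = 17.5785 N/cm^2

17.5785 N/cm^2


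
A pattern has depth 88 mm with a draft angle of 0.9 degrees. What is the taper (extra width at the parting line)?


Formula: taper = depth * tan(draft_angle)
tan(0.9 deg) = 0.0157093
taper = 88 mm * 0.0157093 = 1.3824 mm


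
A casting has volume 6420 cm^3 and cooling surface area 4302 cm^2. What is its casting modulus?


Formula: Casting Modulus M = V / A
M = 6420 cm^3 / 4302 cm^2 = 1.4923 cm

1.4923 cm


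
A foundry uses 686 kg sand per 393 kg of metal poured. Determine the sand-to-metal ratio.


Formula: Sand-to-Metal Ratio = W_sand / W_metal
Ratio = 686 kg / 393 kg = 1.7455


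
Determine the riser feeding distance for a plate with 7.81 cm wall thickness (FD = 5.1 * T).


Formula: FD = 5.1 * T  (riser feeding-distance rule)
FD = 5.1 * 7.81 cm = 39.8310 cm

Answer: 39.8310 cm


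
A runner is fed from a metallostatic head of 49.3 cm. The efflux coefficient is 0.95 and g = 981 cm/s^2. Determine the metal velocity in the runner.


Formula: v = Cd * sqrt(2 * g * h)  (Torricelli with discharge coefficient)
2*g*h = 2 * 981 * 49.3 = 96726.6 cm^2/s^2
sqrt(96726.6) = 311.00900 cm/s
v = 0.95 * 311.00900 = 295.4586 cm/s


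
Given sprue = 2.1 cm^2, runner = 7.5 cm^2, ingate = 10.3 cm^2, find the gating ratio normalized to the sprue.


Sprue:Runner:Ingate = 1 : 7.5/2.1 : 10.3/2.1 = 1:3.57:4.90

Final answer: 1:3.57:4.90


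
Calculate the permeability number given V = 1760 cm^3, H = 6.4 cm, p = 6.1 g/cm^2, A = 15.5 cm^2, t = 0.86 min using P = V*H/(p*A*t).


Formula: Permeability Number P = (V * H) / (p * A * t)
Numerator: V * H = 1760 * 6.4 = 11264.0
Denominator: p * A * t = 6.1 * 15.5 * 0.86 = 81.313
P = 11264.0 / 81.313 = 138.5264

Answer: 138.5264


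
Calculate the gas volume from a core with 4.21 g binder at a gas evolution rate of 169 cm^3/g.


Formula: V_gas = W_binder * gas_evolution_rate
V = 4.21 g * 169 cm^3/g = 711.4900 cm^3

Answer: 711.4900 cm^3


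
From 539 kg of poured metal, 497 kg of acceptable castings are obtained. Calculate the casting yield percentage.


Formula: Casting Yield = (W_good / W_total) * 100
Yield = (497 kg / 539 kg) * 100 = 92.2078%

92.2078%


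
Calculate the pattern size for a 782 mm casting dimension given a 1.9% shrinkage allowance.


Formula: L_pattern = L_casting * (1 + shrinkage_rate/100)
Shrinkage factor = 1 + 1.9/100 = 1.019
L_pattern = 782 mm * 1.019 = 796.8580 mm


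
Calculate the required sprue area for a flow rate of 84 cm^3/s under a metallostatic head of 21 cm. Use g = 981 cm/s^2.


Formula: v = sqrt(2*g*h), A = Q/v
Velocity: v = sqrt(2 * 981 * 21) = sqrt(41202) = 202.9828 cm/s
Sprue area: A = Q / v = 84 / 202.9828 = 0.4138 cm^2

0.4138 cm^2


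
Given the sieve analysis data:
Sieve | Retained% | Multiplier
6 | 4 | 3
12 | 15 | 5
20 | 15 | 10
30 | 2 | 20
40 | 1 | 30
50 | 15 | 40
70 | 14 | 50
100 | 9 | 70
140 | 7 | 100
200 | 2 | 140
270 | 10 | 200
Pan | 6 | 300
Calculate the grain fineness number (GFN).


Formula: GFN = sum(pct * multiplier) / sum(pct)
sum(pct * multiplier) = 7017
sum(pct) = 100
GFN = 7017 / 100 = 70.17

Answer: 70.17


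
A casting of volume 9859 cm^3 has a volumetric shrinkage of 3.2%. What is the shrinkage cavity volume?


Formula: V_shrink = V_casting * shrinkage_pct / 100
V_shrink = 9859 cm^3 * 3.2 / 100 = 315.4880 cm^3

Final answer: 315.4880 cm^3


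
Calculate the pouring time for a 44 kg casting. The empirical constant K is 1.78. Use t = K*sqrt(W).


Formula: t = K * sqrt(W)
sqrt(W) = sqrt(44) = 6.63325
t = 1.78 * 6.63325 = 11.8072 s

11.8072 s


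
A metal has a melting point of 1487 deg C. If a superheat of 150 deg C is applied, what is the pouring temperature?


Formula: T_pour = T_melt + Superheat
T_pour = 1487 + 150 = 1637 deg C

Final answer: 1637 deg C


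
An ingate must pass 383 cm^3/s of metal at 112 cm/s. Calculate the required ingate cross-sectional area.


Formula: A_ingate = Q / v  (continuity equation)
A = 383 cm^3/s / 112 cm/s = 3.4196 cm^2

Answer: 3.4196 cm^2


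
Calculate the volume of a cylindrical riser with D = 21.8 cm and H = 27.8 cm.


Formula: V = pi * (D/2)^2 * H  (cylinder volume)
Radius = D/2 = 21.8/2 = 10.9 cm
V = pi * 10.9^2 * 27.8 = 10376.4229 cm^3

Final answer: 10376.4229 cm^3


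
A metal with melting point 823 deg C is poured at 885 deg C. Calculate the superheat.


Formula: Superheat = T_pour - T_melt
Superheat = 885 - 823 = 62 deg C

Final answer: 62 deg C


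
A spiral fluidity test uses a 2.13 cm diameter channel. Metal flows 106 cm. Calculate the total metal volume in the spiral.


Formula: V = pi * (d/2)^2 * L  (cylinder volume)
Radius = 2.13/2 = 1.065 cm
V = pi * 1.065^2 * 106 = 377.7069 cm^3


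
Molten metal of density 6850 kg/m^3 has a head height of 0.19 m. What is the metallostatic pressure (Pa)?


Formula: P = rho * g * h
rho * g = 6850 * 9.81 = 67198.5 N/m^3
P = 67198.5 * 0.19 = 12767.7150 Pa

Answer: 12767.7150 Pa


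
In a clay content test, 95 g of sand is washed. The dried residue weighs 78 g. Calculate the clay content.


Formula: Clay% = (W_total - W_washed) / W_total * 100
Clay mass = 95 - 78 = 17 g
Clay% = 17 / 95 * 100 = 17.8947%

Final answer: 17.8947%


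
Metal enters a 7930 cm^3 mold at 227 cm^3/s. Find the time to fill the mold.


Formula: t_fill = V_mold / Q_flow
t = 7930 cm^3 / 227 cm^3/s = 34.9339 s

34.9339 s


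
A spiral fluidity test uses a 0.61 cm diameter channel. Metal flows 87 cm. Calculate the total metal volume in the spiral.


Formula: V = pi * (d/2)^2 * L  (cylinder volume)
Radius = 0.61/2 = 0.305 cm
V = pi * 0.305^2 * 87 = 25.4255 cm^3

Final answer: 25.4255 cm^3


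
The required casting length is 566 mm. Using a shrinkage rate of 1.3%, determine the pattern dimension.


Formula: L_pattern = L_casting * (1 + shrinkage_rate/100)
Shrinkage factor = 1 + 1.3/100 = 1.013
L_pattern = 566 mm * 1.013 = 573.3580 mm

Answer: 573.3580 mm


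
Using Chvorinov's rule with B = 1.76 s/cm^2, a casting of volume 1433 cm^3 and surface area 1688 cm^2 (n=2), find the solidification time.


Formula: t_s = B * (V/A)^n  (Chvorinov's rule, n=2)
Modulus M = V/A = 1433/1688 = 0.848934 cm
M^2 = 0.848934^2 = 0.720689 cm^2
t_s = 1.76 * 0.720689 = 1.2684 s

1.2684 s


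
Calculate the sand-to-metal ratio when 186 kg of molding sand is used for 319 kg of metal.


Formula: Sand-to-Metal Ratio = W_sand / W_metal
Ratio = 186 kg / 319 kg = 0.5831

Final answer: 0.5831


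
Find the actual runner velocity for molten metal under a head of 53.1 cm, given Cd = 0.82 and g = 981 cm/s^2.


Formula: v = Cd * sqrt(2 * g * h)  (Torricelli with discharge coefficient)
2*g*h = 2 * 981 * 53.1 = 104182.2 cm^2/s^2
sqrt(104182.2) = 322.77268 cm/s
v = 0.82 * 322.77268 = 264.6736 cm/s

264.6736 cm/s


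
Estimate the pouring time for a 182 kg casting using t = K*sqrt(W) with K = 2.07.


Formula: t = K * sqrt(W)
sqrt(W) = sqrt(182) = 13.49074
t = 2.07 * 13.49074 = 27.9258 s


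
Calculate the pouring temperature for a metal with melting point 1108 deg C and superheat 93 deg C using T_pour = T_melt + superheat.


Formula: T_pour = T_melt + Superheat
T_pour = 1108 + 93 = 1201 deg C

Final answer: 1201 deg C


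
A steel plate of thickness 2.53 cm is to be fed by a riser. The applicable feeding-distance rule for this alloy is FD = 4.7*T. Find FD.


Formula: FD = 4.7 * T  (riser feeding-distance rule)
FD = 4.7 * 2.53 cm = 11.8910 cm

11.8910 cm


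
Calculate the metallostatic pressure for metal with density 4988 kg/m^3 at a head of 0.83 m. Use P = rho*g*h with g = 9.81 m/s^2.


Formula: P = rho * g * h
rho * g = 4988 * 9.81 = 48932.28 N/m^3
P = 48932.28 * 0.83 = 40613.7924 Pa


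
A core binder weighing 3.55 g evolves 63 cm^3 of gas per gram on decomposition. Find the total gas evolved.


Formula: V_gas = W_binder * gas_evolution_rate
V = 3.55 g * 63 cm^3/g = 223.6500 cm^3


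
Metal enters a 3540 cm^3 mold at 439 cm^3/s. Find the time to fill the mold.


Formula: t_fill = V_mold / Q_flow
t = 3540 cm^3 / 439 cm^3/s = 8.0638 s

Final answer: 8.0638 s


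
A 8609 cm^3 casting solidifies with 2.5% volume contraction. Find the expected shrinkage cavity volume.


Formula: V_shrink = V_casting * shrinkage_pct / 100
V_shrink = 8609 cm^3 * 2.5 / 100 = 215.2250 cm^3


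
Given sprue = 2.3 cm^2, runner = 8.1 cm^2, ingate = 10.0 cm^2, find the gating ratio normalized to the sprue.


Sprue:Runner:Ingate = 1 : 8.1/2.3 : 10.0/2.3 = 1:3.52:4.35

Final answer: 1:3.52:4.35


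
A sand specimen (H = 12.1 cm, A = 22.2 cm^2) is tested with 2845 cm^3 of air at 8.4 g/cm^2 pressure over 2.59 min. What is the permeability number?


Formula: Permeability Number P = (V * H) / (p * A * t)
Numerator: V * H = 2845 * 12.1 = 34424.5
Denominator: p * A * t = 8.4 * 22.2 * 2.59 = 482.9832
P = 34424.5 / 482.9832 = 71.2747


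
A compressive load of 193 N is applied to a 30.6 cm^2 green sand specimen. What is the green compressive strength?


Formula: Compressive Strength = Force / Area
Strength = 193 N / 30.6 cm^2 = 6.3072 N/cm^2

Final answer: 6.3072 N/cm^2


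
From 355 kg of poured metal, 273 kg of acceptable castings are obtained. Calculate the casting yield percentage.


Formula: Casting Yield = (W_good / W_total) * 100
Yield = (273 kg / 355 kg) * 100 = 76.9014%


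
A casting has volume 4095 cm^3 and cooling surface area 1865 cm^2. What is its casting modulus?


Formula: Casting Modulus M = V / A
M = 4095 cm^3 / 1865 cm^2 = 2.1957 cm

2.1957 cm


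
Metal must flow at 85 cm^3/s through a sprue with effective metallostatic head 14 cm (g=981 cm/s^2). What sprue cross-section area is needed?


Formula: v = sqrt(2*g*h), A = Q/v
Velocity: v = sqrt(2 * 981 * 14) = sqrt(27468) = 165.7347 cm/s
Sprue area: A = Q / v = 85 / 165.7347 = 0.5129 cm^2

Final answer: 0.5129 cm^2


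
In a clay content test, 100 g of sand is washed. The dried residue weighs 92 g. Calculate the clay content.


Formula: Clay% = (W_total - W_washed) / W_total * 100
Clay mass = 100 - 92 = 8 g
Clay% = 8 / 100 * 100 = 8.0000%


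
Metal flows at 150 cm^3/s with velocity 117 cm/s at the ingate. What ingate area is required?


Formula: A_ingate = Q / v  (continuity equation)
A = 150 cm^3/s / 117 cm/s = 1.2821 cm^2


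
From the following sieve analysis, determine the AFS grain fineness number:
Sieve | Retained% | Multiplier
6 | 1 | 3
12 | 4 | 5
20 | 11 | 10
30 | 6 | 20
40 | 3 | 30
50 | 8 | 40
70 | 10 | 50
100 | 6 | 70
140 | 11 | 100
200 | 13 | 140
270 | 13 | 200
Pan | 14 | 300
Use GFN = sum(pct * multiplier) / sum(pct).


Formula: GFN = sum(pct * multiplier) / sum(pct)
sum(pct * multiplier) = 11303
sum(pct) = 100
GFN = 11303 / 100 = 113.03

113.03


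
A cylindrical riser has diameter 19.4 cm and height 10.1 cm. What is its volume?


Formula: V = pi * (D/2)^2 * H  (cylinder volume)
Radius = D/2 = 19.4/2 = 9.7 cm
V = pi * 9.7^2 * 10.1 = 2985.4838 cm^3

Answer: 2985.4838 cm^3


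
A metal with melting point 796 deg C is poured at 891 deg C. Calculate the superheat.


Formula: Superheat = T_pour - T_melt
Superheat = 891 - 796 = 95 deg C

95 deg C


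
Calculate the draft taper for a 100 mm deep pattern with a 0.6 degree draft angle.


Formula: taper = depth * tan(draft_angle)
tan(0.6 deg) = 0.0104724
taper = 100 mm * 0.0104724 = 1.0472 mm

Answer: 1.0472 mm


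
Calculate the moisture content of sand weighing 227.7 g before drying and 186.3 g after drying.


Formula: MC = (W_wet - W_dry) / W_wet * 100
Water mass = 227.7 - 186.3 = 41.4 g
MC = 41.4 / 227.7 * 100 = 18.1818%

Final answer: 18.1818%


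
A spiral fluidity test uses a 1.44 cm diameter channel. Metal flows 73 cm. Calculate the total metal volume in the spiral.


Formula: V = pi * (d/2)^2 * L  (cylinder volume)
Radius = 1.44/2 = 0.72 cm
V = pi * 0.72^2 * 73 = 118.8879 cm^3

118.8879 cm^3


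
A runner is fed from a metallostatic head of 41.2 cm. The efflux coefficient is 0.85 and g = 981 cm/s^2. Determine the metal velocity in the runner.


Formula: v = Cd * sqrt(2 * g * h)  (Torricelli with discharge coefficient)
2*g*h = 2 * 981 * 41.2 = 80834.4 cm^2/s^2
sqrt(80834.4) = 284.31391 cm/s
v = 0.85 * 284.31391 = 241.6668 cm/s

Final answer: 241.6668 cm/s


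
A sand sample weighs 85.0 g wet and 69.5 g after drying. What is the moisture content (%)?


Formula: MC = (W_wet - W_dry) / W_wet * 100
Water mass = 85.0 - 69.5 = 15.5 g
MC = 15.5 / 85.0 * 100 = 18.2353%

18.2353%


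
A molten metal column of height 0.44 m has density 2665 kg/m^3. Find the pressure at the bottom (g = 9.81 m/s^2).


Formula: P = rho * g * h
rho * g = 2665 * 9.81 = 26143.65 N/m^3
P = 26143.65 * 0.44 = 11503.2060 Pa


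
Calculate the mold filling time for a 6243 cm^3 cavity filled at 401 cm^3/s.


Formula: t_fill = V_mold / Q_flow
t = 6243 cm^3 / 401 cm^3/s = 15.5686 s

Final answer: 15.5686 s


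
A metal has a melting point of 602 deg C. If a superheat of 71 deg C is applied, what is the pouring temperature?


Formula: T_pour = T_melt + Superheat
T_pour = 602 + 71 = 673 deg C


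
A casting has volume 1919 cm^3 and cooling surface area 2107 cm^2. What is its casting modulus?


Formula: Casting Modulus M = V / A
M = 1919 cm^3 / 2107 cm^2 = 0.9108 cm

0.9108 cm


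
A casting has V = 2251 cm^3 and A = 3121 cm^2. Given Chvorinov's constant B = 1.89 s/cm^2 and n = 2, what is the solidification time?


Formula: t_s = B * (V/A)^n  (Chvorinov's rule, n=2)
Modulus M = V/A = 2251/3121 = 0.721243 cm
M^2 = 0.721243^2 = 0.520191 cm^2
t_s = 1.89 * 0.520191 = 0.9832 s

Final answer: 0.9832 s


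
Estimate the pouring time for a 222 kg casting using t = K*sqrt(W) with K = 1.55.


Formula: t = K * sqrt(W)
sqrt(W) = sqrt(222) = 14.89966
t = 1.55 * 14.89966 = 23.0945 s

Final answer: 23.0945 s


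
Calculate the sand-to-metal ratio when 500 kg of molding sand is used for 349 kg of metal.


Formula: Sand-to-Metal Ratio = W_sand / W_metal
Ratio = 500 kg / 349 kg = 1.4327

1.4327


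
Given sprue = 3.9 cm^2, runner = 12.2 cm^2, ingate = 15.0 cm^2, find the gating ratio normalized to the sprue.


Sprue:Runner:Ingate = 1 : 12.2/3.9 : 15.0/3.9 = 1:3.13:3.85


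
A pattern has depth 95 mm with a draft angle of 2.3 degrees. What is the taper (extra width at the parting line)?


Formula: taper = depth * tan(draft_angle)
tan(2.3 deg) = 0.0401641
taper = 95 mm * 0.0401641 = 3.8156 mm

Final answer: 3.8156 mm


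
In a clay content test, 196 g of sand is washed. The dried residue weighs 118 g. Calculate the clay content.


Formula: Clay% = (W_total - W_washed) / W_total * 100
Clay mass = 196 - 118 = 78 g
Clay% = 78 / 196 * 100 = 39.7959%


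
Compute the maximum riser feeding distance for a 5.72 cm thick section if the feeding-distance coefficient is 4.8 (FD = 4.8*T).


Formula: FD = 4.8 * T  (riser feeding-distance rule)
FD = 4.8 * 5.72 cm = 27.4560 cm

Final answer: 27.4560 cm


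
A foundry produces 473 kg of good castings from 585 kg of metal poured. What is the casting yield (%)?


Formula: Casting Yield = (W_good / W_total) * 100
Yield = (473 kg / 585 kg) * 100 = 80.8547%

Answer: 80.8547%


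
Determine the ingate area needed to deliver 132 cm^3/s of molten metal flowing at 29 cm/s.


Formula: A_ingate = Q / v  (continuity equation)
A = 132 cm^3/s / 29 cm/s = 4.5517 cm^2

Final answer: 4.5517 cm^2


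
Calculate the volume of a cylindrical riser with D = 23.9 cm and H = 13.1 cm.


Formula: V = pi * (D/2)^2 * H  (cylinder volume)
Radius = D/2 = 23.9/2 = 11.95 cm
V = pi * 11.95^2 * 13.1 = 5877.0174 cm^3


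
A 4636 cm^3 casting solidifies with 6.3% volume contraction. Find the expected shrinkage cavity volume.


Formula: V_shrink = V_casting * shrinkage_pct / 100
V_shrink = 4636 cm^3 * 6.3 / 100 = 292.0680 cm^3

292.0680 cm^3


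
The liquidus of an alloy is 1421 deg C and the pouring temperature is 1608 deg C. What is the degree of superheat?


Formula: Superheat = T_pour - T_melt
Superheat = 1608 - 1421 = 187 deg C


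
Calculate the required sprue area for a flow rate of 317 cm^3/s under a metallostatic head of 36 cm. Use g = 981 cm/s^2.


Formula: v = sqrt(2*g*h), A = Q/v
Velocity: v = sqrt(2 * 981 * 36) = sqrt(70632) = 265.7668 cm/s
Sprue area: A = Q / v = 317 / 265.7668 = 1.1928 cm^2

Final answer: 1.1928 cm^2


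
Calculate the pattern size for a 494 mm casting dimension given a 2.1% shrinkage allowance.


Formula: L_pattern = L_casting * (1 + shrinkage_rate/100)
Shrinkage factor = 1 + 2.1/100 = 1.021
L_pattern = 494 mm * 1.021 = 504.3740 mm

504.3740 mm


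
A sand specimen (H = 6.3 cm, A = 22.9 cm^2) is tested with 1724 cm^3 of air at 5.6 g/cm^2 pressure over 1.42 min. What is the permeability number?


Formula: Permeability Number P = (V * H) / (p * A * t)
Numerator: V * H = 1724 * 6.3 = 10861.2
Denominator: p * A * t = 5.6 * 22.9 * 1.42 = 182.1008
P = 10861.2 / 182.1008 = 59.6439

Answer: 59.6439


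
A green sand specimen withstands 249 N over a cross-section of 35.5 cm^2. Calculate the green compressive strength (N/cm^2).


Formula: Compressive Strength = Force / Area
Strength = 249 N / 35.5 cm^2 = 7.0141 N/cm^2

7.0141 N/cm^2


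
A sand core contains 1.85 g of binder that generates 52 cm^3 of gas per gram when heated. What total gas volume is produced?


Formula: V_gas = W_binder * gas_evolution_rate
V = 1.85 g * 52 cm^3/g = 96.2000 cm^3


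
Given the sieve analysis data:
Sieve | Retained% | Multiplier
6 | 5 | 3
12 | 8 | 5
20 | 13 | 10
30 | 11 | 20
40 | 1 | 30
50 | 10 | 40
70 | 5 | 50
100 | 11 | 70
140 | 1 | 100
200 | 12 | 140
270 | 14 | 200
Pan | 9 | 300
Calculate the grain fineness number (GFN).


Formula: GFN = sum(pct * multiplier) / sum(pct)
sum(pct * multiplier) = 9135
sum(pct) = 100
GFN = 9135 / 100 = 91.35

91.35


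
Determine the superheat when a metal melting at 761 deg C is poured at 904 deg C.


Formula: Superheat = T_pour - T_melt
Superheat = 904 - 761 = 143 deg C


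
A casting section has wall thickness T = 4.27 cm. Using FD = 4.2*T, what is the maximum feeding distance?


Formula: FD = 4.2 * T  (riser feeding-distance rule)
FD = 4.2 * 4.27 cm = 17.9340 cm


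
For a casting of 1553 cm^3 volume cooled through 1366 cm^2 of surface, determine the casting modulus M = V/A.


Formula: Casting Modulus M = V / A
M = 1553 cm^3 / 1366 cm^2 = 1.1369 cm

Answer: 1.1369 cm


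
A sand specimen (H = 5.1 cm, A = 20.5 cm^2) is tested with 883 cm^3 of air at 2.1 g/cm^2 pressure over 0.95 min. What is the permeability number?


Formula: Permeability Number P = (V * H) / (p * A * t)
Numerator: V * H = 883 * 5.1 = 4503.3
Denominator: p * A * t = 2.1 * 20.5 * 0.95 = 40.8975
P = 4503.3 / 40.8975 = 110.1119

Answer: 110.1119


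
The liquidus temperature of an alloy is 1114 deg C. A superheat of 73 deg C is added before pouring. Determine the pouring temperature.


Formula: T_pour = T_melt + Superheat
T_pour = 1114 + 73 = 1187 deg C

Answer: 1187 deg C


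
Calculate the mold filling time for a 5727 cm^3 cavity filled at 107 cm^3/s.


Formula: t_fill = V_mold / Q_flow
t = 5727 cm^3 / 107 cm^3/s = 53.5234 s

Final answer: 53.5234 s


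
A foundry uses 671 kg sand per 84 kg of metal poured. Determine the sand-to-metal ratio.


Formula: Sand-to-Metal Ratio = W_sand / W_metal
Ratio = 671 kg / 84 kg = 7.9881

Final answer: 7.9881


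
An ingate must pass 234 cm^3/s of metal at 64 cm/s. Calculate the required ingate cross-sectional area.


Formula: A_ingate = Q / v  (continuity equation)
A = 234 cm^3/s / 64 cm/s = 3.6562 cm^2

3.6562 cm^2


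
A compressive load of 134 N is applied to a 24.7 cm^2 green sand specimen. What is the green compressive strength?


Formula: Compressive Strength = Force / Area
Strength = 134 N / 24.7 cm^2 = 5.4251 N/cm^2

Final answer: 5.4251 N/cm^2


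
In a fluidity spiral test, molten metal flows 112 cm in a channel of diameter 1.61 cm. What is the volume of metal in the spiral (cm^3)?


Formula: V = pi * (d/2)^2 * L  (cylinder volume)
Radius = 1.61/2 = 0.805 cm
V = pi * 0.805^2 * 112 = 228.0130 cm^3

228.0130 cm^3


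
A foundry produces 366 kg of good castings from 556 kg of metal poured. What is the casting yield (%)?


Formula: Casting Yield = (W_good / W_total) * 100
Yield = (366 kg / 556 kg) * 100 = 65.8273%

65.8273%


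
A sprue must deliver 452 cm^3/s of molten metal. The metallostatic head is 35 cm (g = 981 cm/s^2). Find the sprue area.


Formula: v = sqrt(2*g*h), A = Q/v
Velocity: v = sqrt(2 * 981 * 35) = sqrt(68670) = 262.0496 cm/s
Sprue area: A = Q / v = 452 / 262.0496 = 1.7249 cm^2


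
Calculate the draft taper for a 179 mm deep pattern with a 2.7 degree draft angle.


Formula: taper = depth * tan(draft_angle)
tan(2.7 deg) = 0.0471588
taper = 179 mm * 0.0471588 = 8.4414 mm

8.4414 mm


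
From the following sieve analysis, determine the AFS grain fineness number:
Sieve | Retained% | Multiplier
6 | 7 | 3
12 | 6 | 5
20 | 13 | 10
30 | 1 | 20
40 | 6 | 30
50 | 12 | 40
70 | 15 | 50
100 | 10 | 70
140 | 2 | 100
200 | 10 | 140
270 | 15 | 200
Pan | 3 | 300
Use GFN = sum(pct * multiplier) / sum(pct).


Formula: GFN = sum(pct * multiplier) / sum(pct)
sum(pct * multiplier) = 7811
sum(pct) = 100
GFN = 7811 / 100 = 78.11

Answer: 78.11


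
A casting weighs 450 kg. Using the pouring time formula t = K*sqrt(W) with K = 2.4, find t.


Formula: t = K * sqrt(W)
sqrt(W) = sqrt(450) = 21.21320
t = 2.4 * 21.21320 = 50.9117 s

50.9117 s


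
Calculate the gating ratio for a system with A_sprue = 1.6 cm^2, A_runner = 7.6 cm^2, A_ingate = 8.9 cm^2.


Sprue:Runner:Ingate = 1 : 7.6/1.6 : 8.9/1.6 = 1:4.75:5.56

Final answer: 1:4.75:5.56


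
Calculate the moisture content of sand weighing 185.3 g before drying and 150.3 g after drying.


Formula: MC = (W_wet - W_dry) / W_wet * 100
Water mass = 185.3 - 150.3 = 35.0 g
MC = 35.0 / 185.3 * 100 = 18.8883%

Final answer: 18.8883%


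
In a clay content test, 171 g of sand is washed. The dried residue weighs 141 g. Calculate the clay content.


Formula: Clay% = (W_total - W_washed) / W_total * 100
Clay mass = 171 - 141 = 30 g
Clay% = 30 / 171 * 100 = 17.5439%

17.5439%


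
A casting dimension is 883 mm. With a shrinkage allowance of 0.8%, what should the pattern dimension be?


Formula: L_pattern = L_casting * (1 + shrinkage_rate/100)
Shrinkage factor = 1 + 0.8/100 = 1.008
L_pattern = 883 mm * 1.008 = 890.0640 mm

890.0640 mm


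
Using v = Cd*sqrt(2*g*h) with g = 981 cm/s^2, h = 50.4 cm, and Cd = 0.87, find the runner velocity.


Formula: v = Cd * sqrt(2 * g * h)  (Torricelli with discharge coefficient)
2*g*h = 2 * 981 * 50.4 = 98884.8 cm^2/s^2
sqrt(98884.8) = 314.45954 cm/s
v = 0.87 * 314.45954 = 273.5798 cm/s


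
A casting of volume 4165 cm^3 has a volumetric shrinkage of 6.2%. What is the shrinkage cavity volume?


Formula: V_shrink = V_casting * shrinkage_pct / 100
V_shrink = 4165 cm^3 * 6.2 / 100 = 258.2300 cm^3

Final answer: 258.2300 cm^3


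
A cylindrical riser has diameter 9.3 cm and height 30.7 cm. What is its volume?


Formula: V = pi * (D/2)^2 * H  (cylinder volume)
Radius = D/2 = 9.3/2 = 4.65 cm
V = pi * 4.65^2 * 30.7 = 2085.4230 cm^3

Final answer: 2085.4230 cm^3


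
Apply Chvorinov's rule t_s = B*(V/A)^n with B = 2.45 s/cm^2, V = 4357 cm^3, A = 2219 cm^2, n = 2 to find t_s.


Formula: t_s = B * (V/A)^n  (Chvorinov's rule, n=2)
Modulus M = V/A = 4357/2219 = 1.963497 cm
M^2 = 1.963497^2 = 3.855320 cm^2
t_s = 2.45 * 3.855320 = 9.4455 s

Answer: 9.4455 s


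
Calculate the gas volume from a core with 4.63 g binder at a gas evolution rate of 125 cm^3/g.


Formula: V_gas = W_binder * gas_evolution_rate
V = 4.63 g * 125 cm^3/g = 578.7500 cm^3

Answer: 578.7500 cm^3


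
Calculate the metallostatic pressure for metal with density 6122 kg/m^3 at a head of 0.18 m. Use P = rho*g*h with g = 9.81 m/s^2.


Formula: P = rho * g * h
rho * g = 6122 * 9.81 = 60056.82 N/m^3
P = 60056.82 * 0.18 = 10810.2276 Pa

Answer: 10810.2276 Pa


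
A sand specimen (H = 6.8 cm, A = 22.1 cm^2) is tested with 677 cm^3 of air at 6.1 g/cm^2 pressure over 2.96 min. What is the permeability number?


Formula: Permeability Number P = (V * H) / (p * A * t)
Numerator: V * H = 677 * 6.8 = 4603.6
Denominator: p * A * t = 6.1 * 22.1 * 2.96 = 399.0376
P = 4603.6 / 399.0376 = 11.5368

Final answer: 11.5368


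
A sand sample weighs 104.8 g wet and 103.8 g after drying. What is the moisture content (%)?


Formula: MC = (W_wet - W_dry) / W_wet * 100
Water mass = 104.8 - 103.8 = 1.0 g
MC = 1.0 / 104.8 * 100 = 0.9542%

Answer: 0.9542%


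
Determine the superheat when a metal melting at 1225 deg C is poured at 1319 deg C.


Formula: Superheat = T_pour - T_melt
Superheat = 1319 - 1225 = 94 deg C

Final answer: 94 deg C


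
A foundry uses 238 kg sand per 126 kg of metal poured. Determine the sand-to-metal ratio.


Formula: Sand-to-Metal Ratio = W_sand / W_metal
Ratio = 238 kg / 126 kg = 1.8889

Answer: 1.8889


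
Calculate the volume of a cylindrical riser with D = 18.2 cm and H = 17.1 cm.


Formula: V = pi * (D/2)^2 * H  (cylinder volume)
Radius = D/2 = 18.2/2 = 9.1 cm
V = pi * 9.1^2 * 17.1 = 4448.6554 cm^3


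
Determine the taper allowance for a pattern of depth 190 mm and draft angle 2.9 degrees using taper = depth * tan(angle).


Formula: taper = depth * tan(draft_angle)
tan(2.9 deg) = 0.0506578
taper = 190 mm * 0.0506578 = 9.6250 mm

Answer: 9.6250 mm


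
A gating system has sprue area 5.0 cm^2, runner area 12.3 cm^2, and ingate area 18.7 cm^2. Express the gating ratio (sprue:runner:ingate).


Sprue:Runner:Ingate = 1 : 12.3/5.0 : 18.7/5.0 = 1:2.46:3.74

Answer: 1:2.46:3.74


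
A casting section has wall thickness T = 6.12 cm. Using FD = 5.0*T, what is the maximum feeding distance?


Formula: FD = 5.0 * T  (riser feeding-distance rule)
FD = 5.0 * 6.12 cm = 30.6000 cm


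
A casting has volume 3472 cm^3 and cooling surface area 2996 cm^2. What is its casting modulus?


Formula: Casting Modulus M = V / A
M = 3472 cm^3 / 2996 cm^2 = 1.1589 cm

1.1589 cm


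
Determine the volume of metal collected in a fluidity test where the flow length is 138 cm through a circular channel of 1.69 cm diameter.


Formula: V = pi * (d/2)^2 * L  (cylinder volume)
Radius = 1.69/2 = 0.845 cm
V = pi * 0.845^2 * 138 = 309.5582 cm^3

Final answer: 309.5582 cm^3


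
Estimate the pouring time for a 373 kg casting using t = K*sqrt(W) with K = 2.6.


Formula: t = K * sqrt(W)
sqrt(W) = sqrt(373) = 19.31321
t = 2.6 * 19.31321 = 50.2143 s

50.2143 s


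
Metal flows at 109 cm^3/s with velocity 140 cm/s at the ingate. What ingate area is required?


Formula: A_ingate = Q / v  (continuity equation)
A = 109 cm^3/s / 140 cm/s = 0.7786 cm^2

Final answer: 0.7786 cm^2


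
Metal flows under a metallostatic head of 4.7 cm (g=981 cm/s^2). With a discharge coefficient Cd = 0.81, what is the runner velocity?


Formula: v = Cd * sqrt(2 * g * h)  (Torricelli with discharge coefficient)
2*g*h = 2 * 981 * 4.7 = 9221.4 cm^2/s^2
sqrt(9221.4) = 96.02812 cm/s
v = 0.81 * 96.02812 = 77.7828 cm/s

Answer: 77.7828 cm/s


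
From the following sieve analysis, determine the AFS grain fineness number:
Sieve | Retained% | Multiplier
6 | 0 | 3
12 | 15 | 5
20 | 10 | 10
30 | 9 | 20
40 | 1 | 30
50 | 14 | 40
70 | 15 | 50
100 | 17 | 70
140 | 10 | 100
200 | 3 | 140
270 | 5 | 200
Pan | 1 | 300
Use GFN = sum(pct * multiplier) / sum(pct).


Formula: GFN = sum(pct * multiplier) / sum(pct)
sum(pct * multiplier) = 5605
sum(pct) = 100
GFN = 5605 / 100 = 56.05

Final answer: 56.05


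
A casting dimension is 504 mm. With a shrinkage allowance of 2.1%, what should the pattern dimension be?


Formula: L_pattern = L_casting * (1 + shrinkage_rate/100)
Shrinkage factor = 1 + 2.1/100 = 1.021
L_pattern = 504 mm * 1.021 = 514.5840 mm

Final answer: 514.5840 mm


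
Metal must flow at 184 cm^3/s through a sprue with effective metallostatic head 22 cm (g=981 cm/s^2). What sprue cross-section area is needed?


Formula: v = sqrt(2*g*h), A = Q/v
Velocity: v = sqrt(2 * 981 * 22) = sqrt(43164) = 207.7595 cm/s
Sprue area: A = Q / v = 184 / 207.7595 = 0.8856 cm^2


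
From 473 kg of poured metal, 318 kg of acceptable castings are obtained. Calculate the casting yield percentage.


Formula: Casting Yield = (W_good / W_total) * 100
Yield = (318 kg / 473 kg) * 100 = 67.2304%

Answer: 67.2304%


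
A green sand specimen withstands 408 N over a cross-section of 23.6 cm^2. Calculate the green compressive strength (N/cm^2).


Formula: Compressive Strength = Force / Area
Strength = 408 N / 23.6 cm^2 = 17.2881 N/cm^2


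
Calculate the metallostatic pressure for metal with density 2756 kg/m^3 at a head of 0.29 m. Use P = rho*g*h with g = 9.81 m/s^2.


Formula: P = rho * g * h
rho * g = 2756 * 9.81 = 27036.36 N/m^3
P = 27036.36 * 0.29 = 7840.5444 Pa

Final answer: 7840.5444 Pa


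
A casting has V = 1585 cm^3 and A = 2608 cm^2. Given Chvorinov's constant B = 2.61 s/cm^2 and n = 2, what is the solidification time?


Formula: t_s = B * (V/A)^n  (Chvorinov's rule, n=2)
Modulus M = V/A = 1585/2608 = 0.607745 cm
M^2 = 0.607745^2 = 0.369354 cm^2
t_s = 2.61 * 0.369354 = 0.9640 s

Final answer: 0.9640 s
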